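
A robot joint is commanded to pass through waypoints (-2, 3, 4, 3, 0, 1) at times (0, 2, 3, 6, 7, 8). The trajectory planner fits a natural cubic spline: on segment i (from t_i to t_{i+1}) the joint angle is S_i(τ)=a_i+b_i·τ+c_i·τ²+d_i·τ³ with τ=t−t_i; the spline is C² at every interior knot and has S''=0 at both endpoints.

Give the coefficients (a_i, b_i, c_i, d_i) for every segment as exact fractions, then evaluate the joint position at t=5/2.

  seg 0: a=-2 b=22463/7446 c=0 d=-481/3723
  seg 1: a=3 b=10919/7446 c=-962/1241 d=2299/7446
  seg 2: a=4 b=3136/3723 c=375/2482 d=-4043/22338
  seg 3: a=3 b=-23365/7446 c=-1834/1241 d=12031/7446
  seg 4: a=0 b=-4640/3723 c=8363/2482 d=-8363/7446
S(5/2) = 71045/19856

Δ: Δ0=5/2, Δ1=1, Δ2=-1/3, Δ3=-3, Δ4=1
row 1: diag=6, rhs=-9; c'=1/6, d'=-3/2
row 2: denom=8−1·1/6=47/6; d'=(-8−1·-3/2)/(47/6)=-39/47
row 3: denom=8−3·18/47=322/47; d'=(-16−3·-39/47)/(322/47)=-635/322
row 4: denom=4−1·47/322=1241/322; d'=(24−1·-635/322)/(1241/322)=8363/1241
back: M4=8363/1241
back: M3=-635/322−47/322·8363/1241=-3668/1241
back: M2=-39/47−18/47·-3668/1241=375/1241
back: M1=-3/2−1/6·375/1241=-1924/1241
M: M0=0, M1=-1924/1241, M2=375/1241, M3=-3668/1241, M4=8363/1241, M5=0
seg 0: a=-2, c=M0/2=0, d=(M1−M0)/(6·2)=-481/3723, b=Δ0−h0·(2M0+M1)/6=22463/7446
seg 1: a=3, c=M1/2=-962/1241, d=(M2−M1)/(6·1)=2299/7446, b=Δ1−h1·(2M1+M2)/6=10919/7446
seg 2: a=4, c=M2/2=375/2482, d=(M3−M2)/(6·3)=-4043/22338, b=Δ2−h2·(2M2+M3)/6=3136/3723
seg 3: a=3, c=M3/2=-1834/1241, d=(M4−M3)/(6·1)=12031/7446, b=Δ3−h3·(2M3+M4)/6=-23365/7446
seg 4: a=0, c=M4/2=8363/2482, d=(M5−M4)/(6·1)=-8363/7446, b=Δ4−h4·(2M4+M5)/6=-4640/3723
t_q=5/2 → seg 1, τ=1/2; S=3+10919/7446·τ+-962/1241·τ²+2299/7446·τ³=71045/19856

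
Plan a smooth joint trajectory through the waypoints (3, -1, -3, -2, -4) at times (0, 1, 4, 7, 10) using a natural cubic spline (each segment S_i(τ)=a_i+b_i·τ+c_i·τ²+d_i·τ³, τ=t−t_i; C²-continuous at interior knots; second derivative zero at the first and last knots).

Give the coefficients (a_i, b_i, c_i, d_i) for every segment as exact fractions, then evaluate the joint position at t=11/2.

  seg 0: a=3 b=-53/12 c=0 d=5/12
  seg 1: a=-1 b=-19/6 c=5/4 d=-5/36
  seg 2: a=-3 b=7/12 c=0 d=-1/36
  seg 3: a=-2 b=-1/6 c=-1/4 d=1/36
S(11/2) = -71/32

Δ: Δ0=-4, Δ1=-2/3, Δ2=1/3, Δ3=-2/3
row 1: diag=8, rhs=20; c'=3/8, d'=5/2
row 2: denom=12−3·3/8=87/8; d'=(6−3·5/2)/(87/8)=-4/29
row 3: denom=12−3·8/29=324/29; d'=(-6−3·-4/29)/(324/29)=-1/2
back: M3=-1/2
back: M2=-4/29−8/29·-1/2=0
back: M1=5/2−3/8·0=5/2
M: M0=0, M1=5/2, M2=0, M3=-1/2, M4=0
seg 0: a=3, c=M0/2=0, d=(M1−M0)/(6·1)=5/12, b=Δ0−h0·(2M0+M1)/6=-53/12
seg 1: a=-1, c=M1/2=5/4, d=(M2−M1)/(6·3)=-5/36, b=Δ1−h1·(2M1+M2)/6=-19/6
seg 2: a=-3, c=M2/2=0, d=(M3−M2)/(6·3)=-1/36, b=Δ2−h2·(2M2+M3)/6=7/12
seg 3: a=-2, c=M3/2=-1/4, d=(M4−M3)/(6·3)=1/36, b=Δ3−h3·(2M3+M4)/6=-1/6
t_q=11/2 → seg 2, τ=3/2; S=-3+7/12·τ+0·τ²+-1/36·τ³=-71/32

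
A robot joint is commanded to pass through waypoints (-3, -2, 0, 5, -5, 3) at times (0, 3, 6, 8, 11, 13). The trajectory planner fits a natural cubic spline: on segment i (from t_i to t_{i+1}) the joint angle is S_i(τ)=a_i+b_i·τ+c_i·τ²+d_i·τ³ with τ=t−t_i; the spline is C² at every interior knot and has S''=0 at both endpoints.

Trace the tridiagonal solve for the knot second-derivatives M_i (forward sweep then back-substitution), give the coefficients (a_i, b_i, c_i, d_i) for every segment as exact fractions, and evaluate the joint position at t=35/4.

  seg 0: a=-3 b=3523/6414 c=0 d=-1385/57726
  seg 1: a=-2 b=-316/3207 c=-1385/6414 d=1007/6414
  seg 2: a=0 b=18247/6414 c=3839/3207 d=-732/1069
  seg 3: a=5 b=-3745/6414 c=-9337/3207 d=38387/57726
  seg 4: a=-5 b=-314/3207 c=6571/2138 d=-6571/12828
S(35/4) = 438539/136832

Δ: Δ0=1/3, Δ1=2/3, Δ2=5/2, Δ3=-10/3, Δ4=4
row 1: diag=12, rhs=2; c'=1/4, d'=1/6
row 2: denom=10−3·1/4=37/4; d'=(11−3·1/6)/(37/4)=42/37
row 3: denom=10−2·8/37=354/37; d'=(-35−2·42/37)/(354/37)=-1379/354
row 4: denom=10−3·37/118=1069/118; d'=(44−3·-1379/354)/(1069/118)=6571/1069
back: M4=6571/1069
back: M3=-1379/354−37/118·6571/1069=-18674/3207
back: M2=42/37−8/37·-18674/3207=7678/3207
back: M1=1/6−1/4·7678/3207=-1385/3207
M: M0=0, M1=-1385/3207, M2=7678/3207, M3=-18674/3207, M4=6571/1069, M5=0
seg 0: a=-3, c=M0/2=0, d=(M1−M0)/(6·3)=-1385/57726, b=Δ0−h0·(2M0+M1)/6=3523/6414
seg 1: a=-2, c=M1/2=-1385/6414, d=(M2−M1)/(6·3)=1007/6414, b=Δ1−h1·(2M1+M2)/6=-316/3207
seg 2: a=0, c=M2/2=3839/3207, d=(M3−M2)/(6·2)=-732/1069, b=Δ2−h2·(2M2+M3)/6=18247/6414
seg 3: a=5, c=M3/2=-9337/3207, d=(M4−M3)/(6·3)=38387/57726, b=Δ3−h3·(2M3+M4)/6=-3745/6414
seg 4: a=-5, c=M4/2=6571/2138, d=(M5−M4)/(6·2)=-6571/12828, b=Δ4−h4·(2M4+M5)/6=-314/3207
t_q=35/4 → seg 3, τ=3/4; S=5+-3745/6414·τ+-9337/3207·τ²+38387/57726·τ³=438539/136832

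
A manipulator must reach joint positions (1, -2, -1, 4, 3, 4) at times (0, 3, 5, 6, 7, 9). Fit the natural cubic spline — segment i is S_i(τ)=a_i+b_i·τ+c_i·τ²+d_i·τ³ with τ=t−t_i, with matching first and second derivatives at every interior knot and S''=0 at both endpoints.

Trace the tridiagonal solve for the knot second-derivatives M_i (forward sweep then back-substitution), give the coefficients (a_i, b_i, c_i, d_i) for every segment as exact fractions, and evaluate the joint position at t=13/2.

  seg 0: a=1 b=-244/307 c=0 d=-7/307
  seg 1: a=-2 b=-433/307 c=-63/307 d=1425/2456
  seg 2: a=-1 b=2905/614 c=4023/1228 d=-3693/1228
  seg 3: a=4 b=2777/1228 c=-1764/307 d=3051/1228
  seg 4: a=3 b=-1091/614 c=2097/1228 d=-699/2456
S(13/2) = 39343/9824

Δ: Δ0=-1, Δ1=1/2, Δ2=5, Δ3=-1, Δ4=1/2
row 1: diag=10, rhs=9; c'=1/5, d'=9/10
row 2: denom=6−2·1/5=28/5; d'=(27−2·9/10)/(28/5)=9/2
row 3: denom=4−1·5/28=107/28; d'=(-36−1·9/2)/(107/28)=-1134/107
row 4: denom=6−1·28/107=614/107; d'=(9−1·-1134/107)/(614/107)=2097/614
back: M4=2097/614
back: M3=-1134/107−28/107·2097/614=-3528/307
back: M2=9/2−5/28·-3528/307=4023/614
back: M1=9/10−1/5·4023/614=-126/307
M: M0=0, M1=-126/307, M2=4023/614, M3=-3528/307, M4=2097/614, M5=0
seg 0: a=1, c=M0/2=0, d=(M1−M0)/(6·3)=-7/307, b=Δ0−h0·(2M0+M1)/6=-244/307
seg 1: a=-2, c=M1/2=-63/307, d=(M2−M1)/(6·2)=1425/2456, b=Δ1−h1·(2M1+M2)/6=-433/307
seg 2: a=-1, c=M2/2=4023/1228, d=(M3−M2)/(6·1)=-3693/1228, b=Δ2−h2·(2M2+M3)/6=2905/614
seg 3: a=4, c=M3/2=-1764/307, d=(M4−M3)/(6·1)=3051/1228, b=Δ3−h3·(2M3+M4)/6=2777/1228
seg 4: a=3, c=M4/2=2097/1228, d=(M5−M4)/(6·2)=-699/2456, b=Δ4−h4·(2M4+M5)/6=-1091/614
t_q=13/2 → seg 3, τ=1/2; S=4+2777/1228·τ+-1764/307·τ²+3051/1228·τ³=39343/9824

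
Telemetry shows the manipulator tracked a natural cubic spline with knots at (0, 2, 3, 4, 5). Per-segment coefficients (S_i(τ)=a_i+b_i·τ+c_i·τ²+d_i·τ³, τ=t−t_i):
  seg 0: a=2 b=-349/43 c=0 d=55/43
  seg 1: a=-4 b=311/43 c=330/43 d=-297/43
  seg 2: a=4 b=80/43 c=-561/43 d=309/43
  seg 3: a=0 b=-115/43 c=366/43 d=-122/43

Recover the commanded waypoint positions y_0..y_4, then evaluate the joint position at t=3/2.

y_0=2 y_1=-4 y_2=4 y_3=0 y_4=3
S(3/2) = -2015/344

y_0 = S_0(0) = a_0 = 2
y_1 = S_1(0) = a_1 = -4
y_2 = S_2(0) = a_2 = 4
y_3 = S_3(0) = a_3 = 0
y_4 = S_3(1) = 3
t_q=3/2 is in segment 0 (τ=3/2); S_0(τ)=-2015/344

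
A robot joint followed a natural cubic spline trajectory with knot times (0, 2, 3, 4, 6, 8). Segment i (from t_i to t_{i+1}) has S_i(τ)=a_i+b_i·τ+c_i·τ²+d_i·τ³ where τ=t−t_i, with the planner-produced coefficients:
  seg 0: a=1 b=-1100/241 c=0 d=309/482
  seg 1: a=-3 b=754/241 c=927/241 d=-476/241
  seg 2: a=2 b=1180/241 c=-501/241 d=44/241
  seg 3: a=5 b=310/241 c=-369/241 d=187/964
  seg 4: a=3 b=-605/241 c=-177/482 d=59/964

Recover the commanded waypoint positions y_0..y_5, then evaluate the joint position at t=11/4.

y_0 = S_0(0) = a_0 = 1
y_1 = S_1(0) = a_1 = -3
y_2 = S_2(0) = a_2 = 2
y_3 = S_3(0) = a_3 = 5
y_4 = S_4(0) = a_4 = 3
y_5 = S_4(2) = -3
t_q=11/4 is in segment 1 (τ=3/4); S_1(τ)=1305/1928

y_0=1 y_1=-3 y_2=2 y_3=5 y_4=3 y_5=-3
S(11/4) = 1305/1928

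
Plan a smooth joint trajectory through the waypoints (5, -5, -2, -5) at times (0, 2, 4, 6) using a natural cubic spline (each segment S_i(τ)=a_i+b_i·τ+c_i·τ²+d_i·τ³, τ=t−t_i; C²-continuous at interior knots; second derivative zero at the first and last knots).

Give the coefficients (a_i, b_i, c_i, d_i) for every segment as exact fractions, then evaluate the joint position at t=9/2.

Δ: Δ0=-5, Δ1=3/2, Δ2=-3/2
row 1: diag=8, rhs=39; c'=1/4, d'=39/8
row 2: denom=8−2·1/4=15/2; d'=(-18−2·39/8)/(15/2)=-37/10
back: M2=-37/10
back: M1=39/8−1/4·-37/10=29/5
M: M0=0, M1=29/5, M2=-37/10, M3=0
seg 0: a=5, c=M0/2=0, d=(M1−M0)/(6·2)=29/60, b=Δ0−h0·(2M0+M1)/6=-104/15
seg 1: a=-5, c=M1/2=29/10, d=(M2−M1)/(6·2)=-19/24, b=Δ1−h1·(2M1+M2)/6=-17/15
seg 2: a=-2, c=M2/2=-37/20, d=(M3−M2)/(6·2)=37/120, b=Δ2−h2·(2M2+M3)/6=29/30
t_q=9/2 → seg 2, τ=1/2; S=-2+29/30·τ+-37/20·τ²+37/120·τ³=-621/320

  seg 0: a=5 b=-104/15 c=0 d=29/60
  seg 1: a=-5 b=-17/15 c=29/10 d=-19/24
  seg 2: a=-2 b=29/30 c=-37/20 d=37/120
S(9/2) = -621/320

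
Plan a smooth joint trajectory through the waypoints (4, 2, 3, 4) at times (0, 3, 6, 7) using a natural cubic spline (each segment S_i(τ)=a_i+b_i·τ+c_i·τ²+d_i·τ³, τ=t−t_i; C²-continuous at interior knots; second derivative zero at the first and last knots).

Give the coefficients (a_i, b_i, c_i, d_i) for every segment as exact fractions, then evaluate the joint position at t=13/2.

  seg 0: a=4 b=-76/87 c=0 d=2/87
  seg 1: a=2 b=-22/87 c=6/29 d=-1/261
  seg 2: a=3 b=77/87 c=5/29 d=-5/87
S(13/2) = 807/232

Δ: Δ0=-2/3, Δ1=1/3, Δ2=1
row 1: diag=12, rhs=6; c'=1/4, d'=1/2
row 2: denom=8−3·1/4=29/4; d'=(4−3·1/2)/(29/4)=10/29
back: M2=10/29
back: M1=1/2−1/4·10/29=12/29
M: M0=0, M1=12/29, M2=10/29, M3=0
seg 0: a=4, c=M0/2=0, d=(M1−M0)/(6·3)=2/87, b=Δ0−h0·(2M0+M1)/6=-76/87
seg 1: a=2, c=M1/2=6/29, d=(M2−M1)/(6·3)=-1/261, b=Δ1−h1·(2M1+M2)/6=-22/87
seg 2: a=3, c=M2/2=5/29, d=(M3−M2)/(6·1)=-5/87, b=Δ2−h2·(2M2+M3)/6=77/87
t_q=13/2 → seg 2, τ=1/2; S=3+77/87·τ+5/29·τ²+-5/87·τ³=807/232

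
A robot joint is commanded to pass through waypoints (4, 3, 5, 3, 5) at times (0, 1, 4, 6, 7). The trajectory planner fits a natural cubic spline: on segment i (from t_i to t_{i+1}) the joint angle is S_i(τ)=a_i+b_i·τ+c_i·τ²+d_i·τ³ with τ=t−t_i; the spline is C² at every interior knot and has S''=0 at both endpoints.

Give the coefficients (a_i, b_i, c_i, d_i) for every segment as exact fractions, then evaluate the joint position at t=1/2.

  seg 0: a=4 b=-803/591 c=0 d=212/591
  seg 1: a=3 b=-167/591 c=212/197 d=-449/1773
  seg 2: a=5 b=-392/591 c=-237/197 d=1223/2364
  seg 3: a=3 b=433/591 c=749/394 d=-749/1182
S(1/2) = 663/197

Δ: Δ0=-1, Δ1=2/3, Δ2=-1, Δ3=2
row 1: diag=8, rhs=10; c'=3/8, d'=5/4
row 2: denom=10−3·3/8=71/8; d'=(-10−3·5/4)/(71/8)=-110/71
row 3: denom=6−2·16/71=394/71; d'=(18−2·-110/71)/(394/71)=749/197
back: M3=749/197
back: M2=-110/71−16/71·749/197=-474/197
back: M1=5/4−3/8·-474/197=424/197
M: M0=0, M1=424/197, M2=-474/197, M3=749/197, M4=0
seg 0: a=4, c=M0/2=0, d=(M1−M0)/(6·1)=212/591, b=Δ0−h0·(2M0+M1)/6=-803/591
seg 1: a=3, c=M1/2=212/197, d=(M2−M1)/(6·3)=-449/1773, b=Δ1−h1·(2M1+M2)/6=-167/591
seg 2: a=5, c=M2/2=-237/197, d=(M3−M2)/(6·2)=1223/2364, b=Δ2−h2·(2M2+M3)/6=-392/591
seg 3: a=3, c=M3/2=749/394, d=(M4−M3)/(6·1)=-749/1182, b=Δ3−h3·(2M3+M4)/6=433/591
t_q=1/2 → seg 0, τ=1/2; S=4+-803/591·τ+0·τ²+212/591·τ³=663/197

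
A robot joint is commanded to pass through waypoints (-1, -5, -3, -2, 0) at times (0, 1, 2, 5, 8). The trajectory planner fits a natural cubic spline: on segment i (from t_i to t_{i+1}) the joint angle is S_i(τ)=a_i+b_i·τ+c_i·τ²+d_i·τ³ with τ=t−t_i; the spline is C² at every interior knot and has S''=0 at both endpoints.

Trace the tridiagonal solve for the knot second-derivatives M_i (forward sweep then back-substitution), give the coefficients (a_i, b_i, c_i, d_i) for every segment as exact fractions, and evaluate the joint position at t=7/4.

Δ: Δ0=-4, Δ1=2, Δ2=1/3, Δ3=2/3
row 1: diag=4, rhs=36; c'=1/4, d'=9
row 2: denom=8−1·1/4=31/4; d'=(-10−1·9)/(31/4)=-76/31
row 3: denom=12−3·12/31=336/31; d'=(2−3·-76/31)/(336/31)=145/168
back: M3=145/168
back: M2=-76/31−12/31·145/168=-39/14
back: M1=9−1/4·-39/14=543/56
M: M0=0, M1=543/56, M2=-39/14, M3=145/168, M4=0
seg 0: a=-1, c=M0/2=0, d=(M1−M0)/(6·1)=181/112, b=Δ0−h0·(2M0+M1)/6=-629/112
seg 1: a=-5, c=M1/2=543/112, d=(M2−M1)/(6·1)=-233/112, b=Δ1−h1·(2M1+M2)/6=-43/56
seg 2: a=-3, c=M2/2=-39/28, d=(M3−M2)/(6·3)=613/3024, b=Δ2−h2·(2M2+M3)/6=43/16
seg 3: a=-2, c=M3/2=145/336, d=(M4−M3)/(6·3)=-145/3024, b=Δ3−h3·(2M3+M4)/6=-11/56
t_q=7/4 → seg 1, τ=3/4; S=-5+-43/56·τ+543/112·τ²+-233/112·τ³=-26711/7168

  seg 0: a=-1 b=-629/112 c=0 d=181/112
  seg 1: a=-5 b=-43/56 c=543/112 d=-233/112
  seg 2: a=-3 b=43/16 c=-39/28 d=613/3024
  seg 3: a=-2 b=-11/56 c=145/336 d=-145/3024
S(7/4) = -26711/7168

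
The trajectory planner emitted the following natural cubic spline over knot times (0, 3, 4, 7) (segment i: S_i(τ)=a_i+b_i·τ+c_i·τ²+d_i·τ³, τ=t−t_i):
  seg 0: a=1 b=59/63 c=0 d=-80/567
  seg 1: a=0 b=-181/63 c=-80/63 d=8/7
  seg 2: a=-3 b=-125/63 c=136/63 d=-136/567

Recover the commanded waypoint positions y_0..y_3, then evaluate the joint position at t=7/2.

y_0 = S_0(0) = a_0 = 1
y_1 = S_1(0) = a_1 = 0
y_2 = S_2(0) = a_2 = -3
y_3 = S_2(3) = 4
t_q=7/2 is in segment 1 (τ=1/2); S_1(τ)=-29/18

y_0=1 y_1=0 y_2=-3 y_3=4
S(7/2) = -29/18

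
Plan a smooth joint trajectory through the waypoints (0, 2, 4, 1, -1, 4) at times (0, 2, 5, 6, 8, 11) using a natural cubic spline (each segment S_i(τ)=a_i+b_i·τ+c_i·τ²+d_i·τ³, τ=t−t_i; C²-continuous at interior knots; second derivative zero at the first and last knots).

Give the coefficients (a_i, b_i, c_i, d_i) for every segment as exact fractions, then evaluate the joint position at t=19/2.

  seg 0: a=0 b=712/969 c=0 d=257/3876
  seg 1: a=2 b=1483/969 c=257/646 d=-443/1938
  seg 2: a=4 b=-257/114 c=-536/323 d=1771/1938
  seg 3: a=1 b=-2744/969 c=699/646 d=-161/1938
  seg 4: a=-1 b=484/969 c=377/646 d=-377/5814
S(19/2) = 4359/5168

Δ: Δ0=1, Δ1=2/3, Δ2=-3, Δ3=-1, Δ4=5/3
row 1: diag=10, rhs=-2; c'=3/10, d'=-1/5
row 2: denom=8−3·3/10=71/10; d'=(-22−3·-1/5)/(71/10)=-214/71
row 3: denom=6−1·10/71=416/71; d'=(12−1·-214/71)/(416/71)=41/16
row 4: denom=10−2·71/208=969/104; d'=(16−2·41/16)/(969/104)=377/323
back: M4=377/323
back: M3=41/16−71/208·377/323=699/323
back: M2=-214/71−10/71·699/323=-1072/323
back: M1=-1/5−3/10·-1072/323=257/323
M: M0=0, M1=257/323, M2=-1072/323, M3=699/323, M4=377/323, M5=0
seg 0: a=0, c=M0/2=0, d=(M1−M0)/(6·2)=257/3876, b=Δ0−h0·(2M0+M1)/6=712/969
seg 1: a=2, c=M1/2=257/646, d=(M2−M1)/(6·3)=-443/1938, b=Δ1−h1·(2M1+M2)/6=1483/969
seg 2: a=4, c=M2/2=-536/323, d=(M3−M2)/(6·1)=1771/1938, b=Δ2−h2·(2M2+M3)/6=-257/114
seg 3: a=1, c=M3/2=699/646, d=(M4−M3)/(6·2)=-161/1938, b=Δ3−h3·(2M3+M4)/6=-2744/969
seg 4: a=-1, c=M4/2=377/646, d=(M5−M4)/(6·3)=-377/5814, b=Δ4−h4·(2M4+M5)/6=484/969
t_q=19/2 → seg 4, τ=3/2; S=-1+484/969·τ+377/646·τ²+-377/5814·τ³=4359/5168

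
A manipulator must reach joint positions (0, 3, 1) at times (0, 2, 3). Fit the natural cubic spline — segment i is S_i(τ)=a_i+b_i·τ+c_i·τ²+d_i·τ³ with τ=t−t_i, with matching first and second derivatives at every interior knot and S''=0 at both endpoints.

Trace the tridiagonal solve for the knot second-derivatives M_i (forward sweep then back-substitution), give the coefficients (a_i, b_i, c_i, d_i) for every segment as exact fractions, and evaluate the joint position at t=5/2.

Δ: Δ0=3/2, Δ1=-2
row 1: diag=6, rhs=-21; c'=1/6, d'=-7/2
back: M1=-7/2
M: M0=0, M1=-7/2, M2=0
seg 0: a=0, c=M0/2=0, d=(M1−M0)/(6·2)=-7/24, b=Δ0−h0·(2M0+M1)/6=8/3
seg 1: a=3, c=M1/2=-7/4, d=(M2−M1)/(6·1)=7/12, b=Δ1−h1·(2M1+M2)/6=-5/6
t_q=5/2 → seg 1, τ=1/2; S=3+-5/6·τ+-7/4·τ²+7/12·τ³=71/32

  seg 0: a=0 b=8/3 c=0 d=-7/24
  seg 1: a=3 b=-5/6 c=-7/4 d=7/12
S(5/2) = 71/32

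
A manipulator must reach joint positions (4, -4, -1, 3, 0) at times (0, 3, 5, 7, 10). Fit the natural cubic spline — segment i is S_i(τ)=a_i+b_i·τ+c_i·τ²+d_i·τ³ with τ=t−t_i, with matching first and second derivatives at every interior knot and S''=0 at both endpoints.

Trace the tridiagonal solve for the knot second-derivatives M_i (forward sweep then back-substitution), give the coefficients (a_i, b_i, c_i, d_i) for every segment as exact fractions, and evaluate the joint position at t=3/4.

  seg 0: a=4 b=-701/180 c=0 d=221/1620
  seg 1: a=-4 b=-19/90 c=221/180 d=-67/360
  seg 2: a=-1 b=37/15 c=1/9 d=-31/180
  seg 3: a=3 b=38/45 c=-83/90 d=83/810
S(3/4) = 291/256

Δ: Δ0=-8/3, Δ1=3/2, Δ2=2, Δ3=-1
row 1: diag=10, rhs=25; c'=1/5, d'=5/2
row 2: denom=8−2·1/5=38/5; d'=(3−2·5/2)/(38/5)=-5/19
row 3: denom=10−2·5/19=180/19; d'=(-18−2·-5/19)/(180/19)=-83/45
back: M3=-83/45
back: M2=-5/19−5/19·-83/45=2/9
back: M1=5/2−1/5·2/9=221/90
M: M0=0, M1=221/90, M2=2/9, M3=-83/45, M4=0
seg 0: a=4, c=M0/2=0, d=(M1−M0)/(6·3)=221/1620, b=Δ0−h0·(2M0+M1)/6=-701/180
seg 1: a=-4, c=M1/2=221/180, d=(M2−M1)/(6·2)=-67/360, b=Δ1−h1·(2M1+M2)/6=-19/90
seg 2: a=-1, c=M2/2=1/9, d=(M3−M2)/(6·2)=-31/180, b=Δ2−h2·(2M2+M3)/6=37/15
seg 3: a=3, c=M3/2=-83/90, d=(M4−M3)/(6·3)=83/810, b=Δ3−h3·(2M3+M4)/6=38/45
t_q=3/4 → seg 0, τ=3/4; S=4+-701/180·τ+0·τ²+221/1620·τ³=291/256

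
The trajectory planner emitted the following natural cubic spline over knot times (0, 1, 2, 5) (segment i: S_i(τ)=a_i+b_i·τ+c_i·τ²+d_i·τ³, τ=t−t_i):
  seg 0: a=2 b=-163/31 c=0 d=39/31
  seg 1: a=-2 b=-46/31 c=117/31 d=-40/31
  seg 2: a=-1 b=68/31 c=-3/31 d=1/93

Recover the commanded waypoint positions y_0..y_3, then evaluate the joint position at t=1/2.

y_0=2 y_1=-2 y_2=-1 y_3=5
S(1/2) = -117/248

y_0 = S_0(0) = a_0 = 2
y_1 = S_1(0) = a_1 = -2
y_2 = S_2(0) = a_2 = -1
y_3 = S_2(3) = 5
t_q=1/2 is in segment 0 (τ=1/2); S_0(τ)=-117/248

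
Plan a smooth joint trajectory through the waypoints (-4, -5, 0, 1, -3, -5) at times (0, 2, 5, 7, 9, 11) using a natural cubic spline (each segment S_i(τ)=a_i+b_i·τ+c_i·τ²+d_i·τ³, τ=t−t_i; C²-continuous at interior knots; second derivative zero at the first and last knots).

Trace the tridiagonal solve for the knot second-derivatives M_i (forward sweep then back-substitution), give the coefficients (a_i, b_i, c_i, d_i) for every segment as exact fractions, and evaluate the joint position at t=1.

  seg 0: a=-4 b=-7781/7710 c=0 d=1963/15420
  seg 1: a=-5 b=3997/7710 c=1963/2570 d=-1469/11565
  seg 2: a=0 b=12889/7710 c=-195/514 d=-398/3855
  seg 3: a=1 b=-8363/7710 c=-2567/2570 d=1669/6168
  seg 4: a=-3 b=-7066/3855 c=3211/5140 d=-3211/30840
S(1) = -25093/5140

Δ: Δ0=-1/2, Δ1=5/3, Δ2=1/2, Δ3=-2, Δ4=-1
row 1: diag=10, rhs=13; c'=3/10, d'=13/10
row 2: denom=10−3·3/10=91/10; d'=(-7−3·13/10)/(91/10)=-109/91
row 3: denom=8−2·20/91=688/91; d'=(-15−2·-109/91)/(688/91)=-1147/688
row 4: denom=8−2·91/344=1285/172; d'=(6−2·-1147/688)/(1285/172)=3211/2570
back: M4=3211/2570
back: M3=-1147/688−91/344·3211/2570=-2567/1285
back: M2=-109/91−20/91·-2567/1285=-195/257
back: M1=13/10−3/10·-195/257=1963/1285
M: M0=0, M1=1963/1285, M2=-195/257, M3=-2567/1285, M4=3211/2570, M5=0
seg 0: a=-4, c=M0/2=0, d=(M1−M0)/(6·2)=1963/15420, b=Δ0−h0·(2M0+M1)/6=-7781/7710
seg 1: a=-5, c=M1/2=1963/2570, d=(M2−M1)/(6·3)=-1469/11565, b=Δ1−h1·(2M1+M2)/6=3997/7710
seg 2: a=0, c=M2/2=-195/514, d=(M3−M2)/(6·2)=-398/3855, b=Δ2−h2·(2M2+M3)/6=12889/7710
seg 3: a=1, c=M3/2=-2567/2570, d=(M4−M3)/(6·2)=1669/6168, b=Δ3−h3·(2M3+M4)/6=-8363/7710
seg 4: a=-3, c=M4/2=3211/5140, d=(M5−M4)/(6·2)=-3211/30840, b=Δ4−h4·(2M4+M5)/6=-7066/3855
t_q=1 → seg 0, τ=1; S=-4+-7781/7710·τ+0·τ²+1963/15420·τ³=-25093/5140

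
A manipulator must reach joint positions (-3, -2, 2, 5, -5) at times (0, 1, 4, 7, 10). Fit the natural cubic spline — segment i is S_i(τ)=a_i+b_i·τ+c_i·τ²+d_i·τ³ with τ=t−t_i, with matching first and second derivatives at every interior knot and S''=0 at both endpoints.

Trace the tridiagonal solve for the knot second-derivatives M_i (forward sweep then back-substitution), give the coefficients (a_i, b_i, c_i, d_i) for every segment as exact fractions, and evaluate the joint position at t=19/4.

Δ: Δ0=1, Δ1=4/3, Δ2=1, Δ3=-10/3
row 1: diag=8, rhs=2; c'=3/8, d'=1/4
row 2: denom=12−3·3/8=87/8; d'=(-2−3·1/4)/(87/8)=-22/87
row 3: denom=12−3·8/29=324/29; d'=(-26−3·-22/87)/(324/29)=-61/27
back: M3=-61/27
back: M2=-22/87−8/29·-61/27=10/27
back: M1=1/4−3/8·10/27=1/9
M: M0=0, M1=1/9, M2=10/27, M3=-61/27, M4=0
seg 0: a=-3, c=M0/2=0, d=(M1−M0)/(6·1)=1/54, b=Δ0−h0·(2M0+M1)/6=53/54
seg 1: a=-2, c=M1/2=1/18, d=(M2−M1)/(6·3)=7/486, b=Δ1−h1·(2M1+M2)/6=28/27
seg 2: a=2, c=M2/2=5/27, d=(M3−M2)/(6·3)=-71/486, b=Δ2−h2·(2M2+M3)/6=95/54
seg 3: a=5, c=M3/2=-61/54, d=(M4−M3)/(6·3)=61/486, b=Δ3−h3·(2M3+M4)/6=-29/27
t_q=19/4 → seg 2, τ=3/4; S=2+95/54·τ+5/27·τ²+-71/486·τ³=1291/384

  seg 0: a=-3 b=53/54 c=0 d=1/54
  seg 1: a=-2 b=28/27 c=1/18 d=7/486
  seg 2: a=2 b=95/54 c=5/27 d=-71/486
  seg 3: a=5 b=-29/27 c=-61/54 d=61/486
S(19/4) = 1291/384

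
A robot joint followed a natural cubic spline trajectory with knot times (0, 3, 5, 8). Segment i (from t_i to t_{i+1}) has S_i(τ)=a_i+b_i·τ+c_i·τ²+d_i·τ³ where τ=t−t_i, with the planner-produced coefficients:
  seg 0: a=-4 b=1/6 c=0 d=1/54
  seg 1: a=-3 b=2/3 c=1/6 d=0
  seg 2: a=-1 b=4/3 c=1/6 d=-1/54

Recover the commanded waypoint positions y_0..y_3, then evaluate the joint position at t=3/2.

y_0=-4 y_1=-3 y_2=-1 y_3=4
S(3/2) = -59/16

y_0 = S_0(0) = a_0 = -4
y_1 = S_1(0) = a_1 = -3
y_2 = S_2(0) = a_2 = -1
y_3 = S_2(3) = 4
t_q=3/2 is in segment 0 (τ=3/2); S_0(τ)=-59/16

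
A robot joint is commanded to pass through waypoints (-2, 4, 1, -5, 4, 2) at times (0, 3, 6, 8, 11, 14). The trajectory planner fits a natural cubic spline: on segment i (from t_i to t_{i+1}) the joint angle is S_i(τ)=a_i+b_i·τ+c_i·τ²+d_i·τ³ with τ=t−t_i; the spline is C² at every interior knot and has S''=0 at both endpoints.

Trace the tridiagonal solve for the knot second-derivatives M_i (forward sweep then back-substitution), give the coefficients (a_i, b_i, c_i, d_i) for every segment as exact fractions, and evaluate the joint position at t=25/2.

  seg 0: a=-2 b=3284/1305 c=0 d=-674/11745
  seg 1: a=4 b=1262/1305 c=-674/1305 d=-109/2349
  seg 2: a=1 b=-4417/1305 c=-1219/1305 d=49/87
  seg 3: a=-5 b=-473/1305 c=3191/1305 d=-1037/2349
  seg 4: a=4 b=3118/1305 c=-1994/1305 d=1994/11745
S(25/2) = 2737/580

Δ: Δ0=2, Δ1=-1, Δ2=-3, Δ3=3, Δ4=-2/3
row 1: diag=12, rhs=-18; c'=1/4, d'=-3/2
row 2: denom=10−3·1/4=37/4; d'=(-12−3·-3/2)/(37/4)=-30/37
row 3: denom=10−2·8/37=354/37; d'=(36−2·-30/37)/(354/37)=232/59
row 4: denom=12−3·37/118=1305/118; d'=(-22−3·232/59)/(1305/118)=-3988/1305
back: M4=-3988/1305
back: M3=232/59−37/118·-3988/1305=6382/1305
back: M2=-30/37−8/37·6382/1305=-2438/1305
back: M1=-3/2−1/4·-2438/1305=-1348/1305
M: M0=0, M1=-1348/1305, M2=-2438/1305, M3=6382/1305, M4=-3988/1305, M5=0
seg 0: a=-2, c=M0/2=0, d=(M1−M0)/(6·3)=-674/11745, b=Δ0−h0·(2M0+M1)/6=3284/1305
seg 1: a=4, c=M1/2=-674/1305, d=(M2−M1)/(6·3)=-109/2349, b=Δ1−h1·(2M1+M2)/6=1262/1305
seg 2: a=1, c=M2/2=-1219/1305, d=(M3−M2)/(6·2)=49/87, b=Δ2−h2·(2M2+M3)/6=-4417/1305
seg 3: a=-5, c=M3/2=3191/1305, d=(M4−M3)/(6·3)=-1037/2349, b=Δ3−h3·(2M3+M4)/6=-473/1305
seg 4: a=4, c=M4/2=-1994/1305, d=(M5−M4)/(6·3)=1994/11745, b=Δ4−h4·(2M4+M5)/6=3118/1305
t_q=25/2 → seg 4, τ=3/2; S=4+3118/1305·τ+-1994/1305·τ²+1994/11745·τ³=2737/580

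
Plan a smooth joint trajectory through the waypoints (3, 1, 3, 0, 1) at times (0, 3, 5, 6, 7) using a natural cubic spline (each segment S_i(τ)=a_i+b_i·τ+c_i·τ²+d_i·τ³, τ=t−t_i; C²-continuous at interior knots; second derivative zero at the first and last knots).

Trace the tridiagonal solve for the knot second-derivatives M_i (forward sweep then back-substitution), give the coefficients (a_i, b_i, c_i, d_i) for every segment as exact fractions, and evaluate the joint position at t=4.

Δ: Δ0=-2/3, Δ1=1, Δ2=-3, Δ3=1
row 1: diag=10, rhs=10; c'=1/5, d'=1
row 2: denom=6−2·1/5=28/5; d'=(-24−2·1)/(28/5)=-65/14
row 3: denom=4−1·5/28=107/28; d'=(24−1·-65/14)/(107/28)=802/107
back: M3=802/107
back: M2=-65/14−5/28·802/107=-640/107
back: M1=1−1/5·-640/107=235/107
M: M0=0, M1=235/107, M2=-640/107, M3=802/107, M4=0
seg 0: a=3, c=M0/2=0, d=(M1−M0)/(6·3)=235/1926, b=Δ0−h0·(2M0+M1)/6=-1133/642
seg 1: a=1, c=M1/2=235/214, d=(M2−M1)/(6·2)=-875/1284, b=Δ1−h1·(2M1+M2)/6=491/321
seg 2: a=3, c=M2/2=-320/107, d=(M3−M2)/(6·1)=721/321, b=Δ2−h2·(2M2+M3)/6=-724/321
seg 3: a=0, c=M3/2=401/107, d=(M4−M3)/(6·1)=-401/321, b=Δ3−h3·(2M3+M4)/6=-481/321
t_q=4 → seg 1, τ=1; S=1+491/321·τ+235/214·τ²+-875/1284·τ³=1261/428

  seg 0: a=3 b=-1133/642 c=0 d=235/1926
  seg 1: a=1 b=491/321 c=235/214 d=-875/1284
  seg 2: a=3 b=-724/321 c=-320/107 d=721/321
  seg 3: a=0 b=-481/321 c=401/107 d=-401/321
S(4) = 1261/428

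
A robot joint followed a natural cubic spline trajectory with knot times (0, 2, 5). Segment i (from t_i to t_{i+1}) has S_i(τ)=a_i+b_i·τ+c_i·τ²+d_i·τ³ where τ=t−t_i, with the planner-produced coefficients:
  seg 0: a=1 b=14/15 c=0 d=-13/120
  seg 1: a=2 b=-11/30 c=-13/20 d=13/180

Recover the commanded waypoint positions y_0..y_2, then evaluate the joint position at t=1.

y_0=1 y_1=2 y_2=-3
S(1) = 73/40

y_0 = S_0(0) = a_0 = 1
y_1 = S_1(0) = a_1 = 2
y_2 = S_1(3) = -3
t_q=1 is in segment 0 (τ=1); S_0(τ)=73/40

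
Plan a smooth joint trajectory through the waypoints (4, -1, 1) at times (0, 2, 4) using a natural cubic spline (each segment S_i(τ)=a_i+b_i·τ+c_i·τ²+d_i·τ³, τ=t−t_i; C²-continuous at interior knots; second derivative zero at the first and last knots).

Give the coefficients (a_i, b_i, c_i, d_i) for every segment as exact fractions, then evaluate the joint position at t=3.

  seg 0: a=4 b=-27/8 c=0 d=7/32
  seg 1: a=-1 b=-3/4 c=21/16 d=-7/32
S(3) = -21/32

Δ: Δ0=-5/2, Δ1=1
row 1: diag=8, rhs=21; c'=1/4, d'=21/8
back: M1=21/8
M: M0=0, M1=21/8, M2=0
seg 0: a=4, c=M0/2=0, d=(M1−M0)/(6·2)=7/32, b=Δ0−h0·(2M0+M1)/6=-27/8
seg 1: a=-1, c=M1/2=21/16, d=(M2−M1)/(6·2)=-7/32, b=Δ1−h1·(2M1+M2)/6=-3/4
t_q=3 → seg 1, τ=1; S=-1+-3/4·τ+21/16·τ²+-7/32·τ³=-21/32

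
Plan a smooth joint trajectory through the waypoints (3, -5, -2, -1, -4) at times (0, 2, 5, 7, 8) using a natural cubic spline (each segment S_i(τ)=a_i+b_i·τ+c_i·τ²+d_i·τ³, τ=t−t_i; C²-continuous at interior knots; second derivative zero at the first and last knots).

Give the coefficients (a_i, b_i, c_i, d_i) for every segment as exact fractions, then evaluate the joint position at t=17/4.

  seg 0: a=3 b=-1280/253 c=0 d=67/253
  seg 1: a=-5 b=-476/253 c=402/253 d=-53/253
  seg 2: a=-2 b=505/253 c=-75/253 d=-457/2024
  seg 3: a=-1 b=-961/506 c=-1671/1012 d=557/1012
S(17/4) = -5263/1472

Δ: Δ0=-4, Δ1=1, Δ2=1/2, Δ3=-3
row 1: diag=10, rhs=30; c'=3/10, d'=3
row 2: denom=10−3·3/10=91/10; d'=(-3−3·3)/(91/10)=-120/91
row 3: denom=6−2·20/91=506/91; d'=(-21−2·-120/91)/(506/91)=-1671/506
back: M3=-1671/506
back: M2=-120/91−20/91·-1671/506=-150/253
back: M1=3−3/10·-150/253=804/253
M: M0=0, M1=804/253, M2=-150/253, M3=-1671/506, M4=0
seg 0: a=3, c=M0/2=0, d=(M1−M0)/(6·2)=67/253, b=Δ0−h0·(2M0+M1)/6=-1280/253
seg 1: a=-5, c=M1/2=402/253, d=(M2−M1)/(6·3)=-53/253, b=Δ1−h1·(2M1+M2)/6=-476/253
seg 2: a=-2, c=M2/2=-75/253, d=(M3−M2)/(6·2)=-457/2024, b=Δ2−h2·(2M2+M3)/6=505/253
seg 3: a=-1, c=M3/2=-1671/1012, d=(M4−M3)/(6·1)=557/1012, b=Δ3−h3·(2M3+M4)/6=-961/506
t_q=17/4 → seg 1, τ=9/4; S=-5+-476/253·τ+402/253·τ²+-53/253·τ³=-5263/1472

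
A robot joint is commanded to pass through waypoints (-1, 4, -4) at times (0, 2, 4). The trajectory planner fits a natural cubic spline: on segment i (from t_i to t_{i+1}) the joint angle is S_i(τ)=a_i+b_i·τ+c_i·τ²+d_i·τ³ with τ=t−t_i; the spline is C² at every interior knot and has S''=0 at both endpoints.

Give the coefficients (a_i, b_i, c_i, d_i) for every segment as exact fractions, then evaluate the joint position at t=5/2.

Δ: Δ0=5/2, Δ1=-4
row 1: diag=8, rhs=-39; c'=1/4, d'=-39/8
back: M1=-39/8
M: M0=0, M1=-39/8, M2=0
seg 0: a=-1, c=M0/2=0, d=(M1−M0)/(6·2)=-13/32, b=Δ0−h0·(2M0+M1)/6=33/8
seg 1: a=4, c=M1/2=-39/16, d=(M2−M1)/(6·2)=13/32, b=Δ1−h1·(2M1+M2)/6=-3/4
t_q=5/2 → seg 1, τ=1/2; S=4+-3/4·τ+-39/16·τ²+13/32·τ³=785/256

  seg 0: a=-1 b=33/8 c=0 d=-13/32
  seg 1: a=4 b=-3/4 c=-39/16 d=13/32
S(5/2) = 785/256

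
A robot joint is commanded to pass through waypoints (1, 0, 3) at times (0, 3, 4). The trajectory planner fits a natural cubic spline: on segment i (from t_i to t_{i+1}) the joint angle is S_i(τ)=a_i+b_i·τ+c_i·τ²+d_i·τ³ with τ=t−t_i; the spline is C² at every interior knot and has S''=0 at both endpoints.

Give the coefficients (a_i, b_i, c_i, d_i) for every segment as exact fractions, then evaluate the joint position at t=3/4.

Δ: Δ0=-1/3, Δ1=3
row 1: diag=8, rhs=20; c'=1/8, d'=5/2
back: M1=5/2
M: M0=0, M1=5/2, M2=0
seg 0: a=1, c=M0/2=0, d=(M1−M0)/(6·3)=5/36, b=Δ0−h0·(2M0+M1)/6=-19/12
seg 1: a=0, c=M1/2=5/4, d=(M2−M1)/(6·1)=-5/12, b=Δ1−h1·(2M1+M2)/6=13/6
t_q=3/4 → seg 0, τ=3/4; S=1+-19/12·τ+0·τ²+5/36·τ³=-33/256

  seg 0: a=1 b=-19/12 c=0 d=5/36
  seg 1: a=0 b=13/6 c=5/4 d=-5/12
S(3/4) = -33/256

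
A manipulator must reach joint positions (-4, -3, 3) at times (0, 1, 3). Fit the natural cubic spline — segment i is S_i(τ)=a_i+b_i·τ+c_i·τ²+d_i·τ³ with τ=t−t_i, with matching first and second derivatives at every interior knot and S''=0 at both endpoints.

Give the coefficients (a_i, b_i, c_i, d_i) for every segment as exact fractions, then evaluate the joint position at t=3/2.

  seg 0: a=-4 b=2/3 c=0 d=1/3
  seg 1: a=-3 b=5/3 c=1 d=-1/6
S(3/2) = -31/16

Δ: Δ0=1, Δ1=3
row 1: diag=6, rhs=12; c'=1/3, d'=2
back: M1=2
M: M0=0, M1=2, M2=0
seg 0: a=-4, c=M0/2=0, d=(M1−M0)/(6·1)=1/3, b=Δ0−h0·(2M0+M1)/6=2/3
seg 1: a=-3, c=M1/2=1, d=(M2−M1)/(6·2)=-1/6, b=Δ1−h1·(2M1+M2)/6=5/3
t_q=3/2 → seg 1, τ=1/2; S=-3+5/3·τ+1·τ²+-1/6·τ³=-31/16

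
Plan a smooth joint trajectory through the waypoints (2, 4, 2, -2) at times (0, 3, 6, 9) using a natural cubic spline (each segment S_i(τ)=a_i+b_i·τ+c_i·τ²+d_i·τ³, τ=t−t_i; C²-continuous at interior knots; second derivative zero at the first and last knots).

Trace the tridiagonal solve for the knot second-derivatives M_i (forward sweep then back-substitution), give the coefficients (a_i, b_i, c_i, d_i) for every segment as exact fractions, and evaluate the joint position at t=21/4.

  seg 0: a=2 b=44/45 c=0 d=-14/405
  seg 1: a=4 b=2/45 c=-14/45 d=2/81
  seg 2: a=2 b=-52/45 c=-4/45 d=4/405
S(21/4) = 449/160

Δ: Δ0=2/3, Δ1=-2/3, Δ2=-4/3
row 1: diag=12, rhs=-8; c'=1/4, d'=-2/3
row 2: denom=12−3·1/4=45/4; d'=(-4−3·-2/3)/(45/4)=-8/45
back: M2=-8/45
back: M1=-2/3−1/4·-8/45=-28/45
M: M0=0, M1=-28/45, M2=-8/45, M3=0
seg 0: a=2, c=M0/2=0, d=(M1−M0)/(6·3)=-14/405, b=Δ0−h0·(2M0+M1)/6=44/45
seg 1: a=4, c=M1/2=-14/45, d=(M2−M1)/(6·3)=2/81, b=Δ1−h1·(2M1+M2)/6=2/45
seg 2: a=2, c=M2/2=-4/45, d=(M3−M2)/(6·3)=4/405, b=Δ2−h2·(2M2+M3)/6=-52/45
t_q=21/4 → seg 1, τ=9/4; S=4+2/45·τ+-14/45·τ²+2/81·τ³=449/160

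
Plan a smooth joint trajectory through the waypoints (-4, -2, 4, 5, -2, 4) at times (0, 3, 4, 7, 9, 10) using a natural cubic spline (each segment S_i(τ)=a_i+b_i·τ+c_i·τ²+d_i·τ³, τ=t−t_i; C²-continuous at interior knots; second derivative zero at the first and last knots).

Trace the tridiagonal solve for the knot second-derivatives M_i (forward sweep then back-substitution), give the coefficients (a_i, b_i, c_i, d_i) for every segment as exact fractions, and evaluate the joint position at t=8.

Δ: Δ0=2/3, Δ1=6, Δ2=1/3, Δ3=-7/2, Δ4=6
row 1: diag=8, rhs=32; c'=1/8, d'=4
row 2: denom=8−1·1/8=63/8; d'=(-34−1·4)/(63/8)=-304/63
row 3: denom=10−3·8/21=62/7; d'=(-23−3·-304/63)/(62/7)=-179/186
row 4: denom=6−2·7/31=172/31; d'=(57−2·-179/186)/(172/31)=1370/129
back: M4=1370/129
back: M3=-179/186−7/31·1370/129=-289/86
back: M2=-304/63−8/21·-289/86=-1372/387
back: M1=4−1/8·-1372/387=3439/774
M: M0=0, M1=3439/774, M2=-1372/387, M3=-289/86, M4=1370/129, M5=0
seg 0: a=-4, c=M0/2=0, d=(M1−M0)/(6·3)=3439/13932, b=Δ0−h0·(2M0+M1)/6=-2407/1548
seg 1: a=-2, c=M1/2=3439/1548, d=(M2−M1)/(6·1)=-229/172, b=Δ1−h1·(2M1+M2)/6=3955/774
seg 2: a=4, c=M2/2=-686/387, d=(M3−M2)/(6·3)=143/13932, b=Δ2−h2·(2M2+M3)/6=8605/1548
seg 3: a=5, c=M3/2=-289/172, d=(M4−M3)/(6·2)=3607/3096, b=Δ3−h3·(2M3+M4)/6=-3715/774
seg 4: a=-2, c=M4/2=685/129, d=(M5−M4)/(6·1)=-685/387, b=Δ4−h4·(2M4+M5)/6=952/387
t_q=8 → seg 3, τ=1; S=5+-3715/774·τ+-289/172·τ²+3607/3096·τ³=-325/1032

  seg 0: a=-4 b=-2407/1548 c=0 d=3439/13932
  seg 1: a=-2 b=3955/774 c=3439/1548 d=-229/172
  seg 2: a=4 b=8605/1548 c=-686/387 d=143/13932
  seg 3: a=5 b=-3715/774 c=-289/172 d=3607/3096
  seg 4: a=-2 b=952/387 c=685/129 d=-685/387
S(8) = -325/1032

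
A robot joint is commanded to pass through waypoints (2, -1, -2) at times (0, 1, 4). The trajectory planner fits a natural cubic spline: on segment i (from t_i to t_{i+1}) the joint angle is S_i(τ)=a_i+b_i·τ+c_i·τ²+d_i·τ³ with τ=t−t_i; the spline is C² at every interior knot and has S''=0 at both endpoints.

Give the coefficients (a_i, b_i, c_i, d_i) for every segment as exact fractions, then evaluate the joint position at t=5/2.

  seg 0: a=2 b=-10/3 c=0 d=1/3
  seg 1: a=-1 b=-7/3 c=1 d=-1/9
S(5/2) = -21/8

Δ: Δ0=-3, Δ1=-1/3
row 1: diag=8, rhs=16; c'=3/8, d'=2
back: M1=2
M: M0=0, M1=2, M2=0
seg 0: a=2, c=M0/2=0, d=(M1−M0)/(6·1)=1/3, b=Δ0−h0·(2M0+M1)/6=-10/3
seg 1: a=-1, c=M1/2=1, d=(M2−M1)/(6·3)=-1/9, b=Δ1−h1·(2M1+M2)/6=-7/3
t_q=5/2 → seg 1, τ=3/2; S=-1+-7/3·τ+1·τ²+-1/9·τ³=-21/8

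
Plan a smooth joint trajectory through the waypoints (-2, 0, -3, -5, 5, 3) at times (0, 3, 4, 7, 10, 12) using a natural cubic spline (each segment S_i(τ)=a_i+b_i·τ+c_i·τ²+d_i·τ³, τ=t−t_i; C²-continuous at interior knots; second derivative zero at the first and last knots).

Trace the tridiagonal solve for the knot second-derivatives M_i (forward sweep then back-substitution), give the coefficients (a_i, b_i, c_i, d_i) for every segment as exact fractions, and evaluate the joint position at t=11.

Δ: Δ0=2/3, Δ1=-3, Δ2=-2/3, Δ3=10/3, Δ4=-1
row 1: diag=8, rhs=-22; c'=1/8, d'=-11/4
row 2: denom=8−1·1/8=63/8; d'=(14−1·-11/4)/(63/8)=134/63
row 3: denom=12−3·8/21=76/7; d'=(24−3·134/63)/(76/7)=185/114
row 4: denom=10−3·21/76=697/76; d'=(-26−3·185/114)/(697/76)=-138/41
back: M4=-138/41
back: M3=185/114−21/76·-138/41=314/123
back: M2=134/63−8/21·314/123=142/123
back: M1=-11/4−1/8·142/123=-356/123
M: M0=0, M1=-356/123, M2=142/123, M3=314/123, M4=-138/41, M5=0
seg 0: a=-2, c=M0/2=0, d=(M1−M0)/(6·3)=-178/1107, b=Δ0−h0·(2M0+M1)/6=260/123
seg 1: a=0, c=M1/2=-178/123, d=(M2−M1)/(6·1)=83/123, b=Δ1−h1·(2M1+M2)/6=-274/123
seg 2: a=-3, c=M2/2=71/123, d=(M3−M2)/(6·3)=86/1107, b=Δ2−h2·(2M2+M3)/6=-127/41
seg 3: a=-5, c=M3/2=157/123, d=(M4−M3)/(6·3)=-364/1107, b=Δ3−h3·(2M3+M4)/6=101/41
seg 4: a=5, c=M4/2=-69/41, d=(M5−M4)/(6·2)=23/82, b=Δ4−h4·(2M4+M5)/6=51/41
t_q=11 → seg 4, τ=1; S=5+51/41·τ+-69/41·τ²+23/82·τ³=397/82

  seg 0: a=-2 b=260/123 c=0 d=-178/1107
  seg 1: a=0 b=-274/123 c=-178/123 d=83/123
  seg 2: a=-3 b=-127/41 c=71/123 d=86/1107
  seg 3: a=-5 b=101/41 c=157/123 d=-364/1107
  seg 4: a=5 b=51/41 c=-69/41 d=23/82
S(11) = 397/82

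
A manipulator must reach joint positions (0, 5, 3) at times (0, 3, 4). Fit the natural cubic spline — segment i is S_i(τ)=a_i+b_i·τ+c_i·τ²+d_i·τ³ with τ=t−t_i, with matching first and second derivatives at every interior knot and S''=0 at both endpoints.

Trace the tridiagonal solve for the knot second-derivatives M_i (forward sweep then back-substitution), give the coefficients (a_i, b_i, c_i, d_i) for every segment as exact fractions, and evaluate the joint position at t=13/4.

  seg 0: a=0 b=73/24 c=0 d=-11/72
  seg 1: a=5 b=-13/12 c=-11/8 d=11/24
S(13/4) = 2381/512

Δ: Δ0=5/3, Δ1=-2
row 1: diag=8, rhs=-22; c'=1/8, d'=-11/4
back: M1=-11/4
M: M0=0, M1=-11/4, M2=0
seg 0: a=0, c=M0/2=0, d=(M1−M0)/(6·3)=-11/72, b=Δ0−h0·(2M0+M1)/6=73/24
seg 1: a=5, c=M1/2=-11/8, d=(M2−M1)/(6·1)=11/24, b=Δ1−h1·(2M1+M2)/6=-13/12
t_q=13/4 → seg 1, τ=1/4; S=5+-13/12·τ+-11/8·τ²+11/24·τ³=2381/512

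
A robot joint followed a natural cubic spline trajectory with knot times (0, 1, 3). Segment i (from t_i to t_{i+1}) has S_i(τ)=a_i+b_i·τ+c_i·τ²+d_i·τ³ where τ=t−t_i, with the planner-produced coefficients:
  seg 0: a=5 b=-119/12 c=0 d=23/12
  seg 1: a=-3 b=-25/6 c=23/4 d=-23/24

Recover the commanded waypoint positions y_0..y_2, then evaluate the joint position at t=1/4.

y_0=5 y_1=-3 y_2=4
S(1/4) = 653/256

y_0 = S_0(0) = a_0 = 5
y_1 = S_1(0) = a_1 = -3
y_2 = S_1(2) = 4
t_q=1/4 is in segment 0 (τ=1/4); S_0(τ)=653/256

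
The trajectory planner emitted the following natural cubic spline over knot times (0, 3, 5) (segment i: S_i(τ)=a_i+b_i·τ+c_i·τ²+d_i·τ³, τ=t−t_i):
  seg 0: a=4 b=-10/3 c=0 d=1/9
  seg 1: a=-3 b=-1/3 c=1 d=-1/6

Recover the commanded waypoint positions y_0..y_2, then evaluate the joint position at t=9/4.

y_0 = S_0(0) = a_0 = 4
y_1 = S_1(0) = a_1 = -3
y_2 = S_1(2) = -1
t_q=9/4 is in segment 0 (τ=9/4); S_0(τ)=-143/64

y_0=4 y_1=-3 y_2=-1
S(9/4) = -143/64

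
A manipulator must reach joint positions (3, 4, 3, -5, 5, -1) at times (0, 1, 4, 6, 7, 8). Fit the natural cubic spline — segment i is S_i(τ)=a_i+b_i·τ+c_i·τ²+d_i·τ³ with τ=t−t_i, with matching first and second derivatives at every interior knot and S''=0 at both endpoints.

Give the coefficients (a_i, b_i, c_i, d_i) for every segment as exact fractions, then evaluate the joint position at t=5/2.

  seg 0: a=3 b=3316/4515 c=0 d=1199/4515
  seg 1: a=4 b=6913/4515 c=1199/1505 d=-6403/13545
  seg 2: a=3 b=-29132/4515 c=-5204/1505 d=10574/4515
  seg 3: a=-5 b=5044/645 c=15944/1505 d=-7598/903
  seg 4: a=5 b=17002/4515 c=-22046/1505 d=22046/4515
S(5/2) = 15637/2408

Δ: Δ0=1, Δ1=-1/3, Δ2=-4, Δ3=10, Δ4=-6
row 1: diag=8, rhs=-8; c'=3/8, d'=-1
row 2: denom=10−3·3/8=71/8; d'=(-22−3·-1)/(71/8)=-152/71
row 3: denom=6−2·16/71=394/71; d'=(84−2·-152/71)/(394/71)=3134/197
row 4: denom=4−1·71/394=1505/394; d'=(-96−1·3134/197)/(1505/394)=-44092/1505
back: M4=-44092/1505
back: M3=3134/197−71/394·-44092/1505=31888/1505
back: M2=-152/71−16/71·31888/1505=-10408/1505
back: M1=-1−3/8·-10408/1505=2398/1505
M: M0=0, M1=2398/1505, M2=-10408/1505, M3=31888/1505, M4=-44092/1505, M5=0
seg 0: a=3, c=M0/2=0, d=(M1−M0)/(6·1)=1199/4515, b=Δ0−h0·(2M0+M1)/6=3316/4515
seg 1: a=4, c=M1/2=1199/1505, d=(M2−M1)/(6·3)=-6403/13545, b=Δ1−h1·(2M1+M2)/6=6913/4515
seg 2: a=3, c=M2/2=-5204/1505, d=(M3−M2)/(6·2)=10574/4515, b=Δ2−h2·(2M2+M3)/6=-29132/4515
seg 3: a=-5, c=M3/2=15944/1505, d=(M4−M3)/(6·1)=-7598/903, b=Δ3−h3·(2M3+M4)/6=5044/645
seg 4: a=5, c=M4/2=-22046/1505, d=(M5−M4)/(6·1)=22046/4515, b=Δ4−h4·(2M4+M5)/6=17002/4515
t_q=5/2 → seg 1, τ=3/2; S=4+6913/4515·τ+1199/1505·τ²+-6403/13545·τ³=15637/2408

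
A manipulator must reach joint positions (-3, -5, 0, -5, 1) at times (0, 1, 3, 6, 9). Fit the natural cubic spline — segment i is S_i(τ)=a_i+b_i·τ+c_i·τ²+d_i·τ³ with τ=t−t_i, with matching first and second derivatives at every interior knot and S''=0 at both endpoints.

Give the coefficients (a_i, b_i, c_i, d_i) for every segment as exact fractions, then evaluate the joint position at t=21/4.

  seg 0: a=-3 b=-3715/1236 c=0 d=1243/1236
  seg 1: a=-5 b=7/618 c=1243/412 d=-2191/2472
  seg 2: a=0 b=446/309 c=-237/103 d=1172/2781
  seg 3: a=-5 b=-304/309 c=461/309 d=-461/2781
S(21/4) = -2967/824

Δ: Δ0=-2, Δ1=5/2, Δ2=-5/3, Δ3=2
row 1: diag=6, rhs=27; c'=1/3, d'=9/2
row 2: denom=10−2·1/3=28/3; d'=(-25−2·9/2)/(28/3)=-51/14
row 3: denom=12−3·9/28=309/28; d'=(22−3·-51/14)/(309/28)=922/309
back: M3=922/309
back: M2=-51/14−9/28·922/309=-474/103
back: M1=9/2−1/3·-474/103=1243/206
M: M0=0, M1=1243/206, M2=-474/103, M3=922/309, M4=0
seg 0: a=-3, c=M0/2=0, d=(M1−M0)/(6·1)=1243/1236, b=Δ0−h0·(2M0+M1)/6=-3715/1236
seg 1: a=-5, c=M1/2=1243/412, d=(M2−M1)/(6·2)=-2191/2472, b=Δ1−h1·(2M1+M2)/6=7/618
seg 2: a=0, c=M2/2=-237/103, d=(M3−M2)/(6·3)=1172/2781, b=Δ2−h2·(2M2+M3)/6=446/309
seg 3: a=-5, c=M3/2=461/309, d=(M4−M3)/(6·3)=-461/2781, b=Δ3−h3·(2M3+M4)/6=-304/309
t_q=21/4 → seg 2, τ=9/4; S=0+446/309·τ+-237/103·τ²+1172/2781·τ³=-2967/824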